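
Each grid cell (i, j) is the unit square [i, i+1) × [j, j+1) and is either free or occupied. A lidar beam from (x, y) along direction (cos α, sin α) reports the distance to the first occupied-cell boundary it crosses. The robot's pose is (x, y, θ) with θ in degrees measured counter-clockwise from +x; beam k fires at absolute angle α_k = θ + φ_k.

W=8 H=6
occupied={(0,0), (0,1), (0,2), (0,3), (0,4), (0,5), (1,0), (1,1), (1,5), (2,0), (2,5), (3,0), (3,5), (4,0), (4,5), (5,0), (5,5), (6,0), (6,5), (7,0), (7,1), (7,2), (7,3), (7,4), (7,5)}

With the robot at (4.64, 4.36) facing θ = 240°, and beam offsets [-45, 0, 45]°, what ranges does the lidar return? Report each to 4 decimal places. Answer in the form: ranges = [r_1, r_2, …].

beam 1: φ=-45°, α=195°
  direction (-0.9659, -0.2588); cell (4,4); t to first gridline: x 0.6626, y 1.3909 (then +1.0353 / +3.8637)
    (3,4) via x @ 0.6626
    (3,3) via y @ 1.3909
    (2,3) via x @ 1.6979
    (1,3) via x @ 2.7331
    (0,3) via x @ 3.7684  # hit
  → r_1 = 3.7684
beam 2: φ=0°, α=240°
  direction (-0.5000, -0.8660); cell (4,4); t to first gridline: x 1.2800, y 0.4157 (then +2.0000 / +1.1547)
    (4,3) via y @ 0.4157
    (3,3) via x @ 1.2800
    (3,2) via y @ 1.5704
    (3,1) via y @ 2.7251
    (2,1) via x @ 3.2800
    (2,0) via y @ 3.8798  # hit
  → r_2 = 3.8798
beam 3: φ=45°, α=285°
  direction (0.2588, -0.9659); cell (4,4); t to first gridline: x 1.3909, y 0.3727 (then +3.8637 / +1.0353)
    (4,3) via y @ 0.3727
    (5,3) via x @ 1.3909
    (5,2) via y @ 1.4080
    (5,1) via y @ 2.4433
    (5,0) via y @ 3.4785  # hit
  → r_3 = 3.4785

ranges = [3.7684, 3.8798, 3.4785]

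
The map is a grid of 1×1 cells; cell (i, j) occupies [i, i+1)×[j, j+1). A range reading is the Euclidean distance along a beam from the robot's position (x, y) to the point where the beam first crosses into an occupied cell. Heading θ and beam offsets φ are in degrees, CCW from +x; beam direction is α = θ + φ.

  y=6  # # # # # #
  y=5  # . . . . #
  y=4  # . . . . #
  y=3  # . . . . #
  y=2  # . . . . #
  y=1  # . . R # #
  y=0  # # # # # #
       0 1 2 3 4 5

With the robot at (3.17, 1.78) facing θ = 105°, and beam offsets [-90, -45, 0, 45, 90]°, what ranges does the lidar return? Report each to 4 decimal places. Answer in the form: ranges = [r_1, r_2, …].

ranges = [1.8946, 3.6600, 4.3689, 2.5057, 2.2465]

beam 1: φ=-90°, α=15°
  direction (0.9659, 0.2588); cell (3,1); t to first gridline: x 0.8593, y 0.8500 (then +1.0353 / +3.8637)
    (3,2) via y @ 0.8500
    (4,2) via x @ 0.8593
    (5,2) via x @ 1.8946  # hit
  → r_1 = 1.8946
beam 2: φ=-45°, α=60°
  direction (0.5000, 0.8660); cell (3,1); t to first gridline: x 1.6600, y 0.2540 (then +2.0000 / +1.1547)
    (3,2) via y @ 0.2540
    (3,3) via y @ 1.4087
    (4,3) via x @ 1.6600
    (4,4) via y @ 2.5634
    (5,4) via x @ 3.6600  # hit
  → r_2 = 3.6600
beam 3: φ=0°, α=105°
  direction (-0.2588, 0.9659); cell (3,1); t to first gridline: x 0.6568, y 0.2278 (then +3.8637 / +1.0353)
    (3,2) via y @ 0.2278
    (2,2) via x @ 0.6568
    (2,3) via y @ 1.2630
    (2,4) via y @ 2.2983
    (2,5) via y @ 3.3336
    (2,6) via y @ 4.3689  # hit
  → r_3 = 4.3689
beam 4: φ=45°, α=150°
  direction (-0.8660, 0.5000); cell (3,1); t to first gridline: x 0.1963, y 0.4400 (then +1.1547 / +2.0000)
    (2,1) via x @ 0.1963
    (2,2) via y @ 0.4400
    (1,2) via x @ 1.3510
    (1,3) via y @ 2.4400
    (0,3) via x @ 2.5057  # hit
  → r_4 = 2.5057
beam 5: φ=90°, α=195°
  direction (-0.9659, -0.2588); cell (3,1); t to first gridline: x 0.1760, y 3.0137 (then +1.0353 / +3.8637)
    (2,1) via x @ 0.1760
    (1,1) via x @ 1.2113
    (0,1) via x @ 2.2465  # hit
  → r_5 = 2.2465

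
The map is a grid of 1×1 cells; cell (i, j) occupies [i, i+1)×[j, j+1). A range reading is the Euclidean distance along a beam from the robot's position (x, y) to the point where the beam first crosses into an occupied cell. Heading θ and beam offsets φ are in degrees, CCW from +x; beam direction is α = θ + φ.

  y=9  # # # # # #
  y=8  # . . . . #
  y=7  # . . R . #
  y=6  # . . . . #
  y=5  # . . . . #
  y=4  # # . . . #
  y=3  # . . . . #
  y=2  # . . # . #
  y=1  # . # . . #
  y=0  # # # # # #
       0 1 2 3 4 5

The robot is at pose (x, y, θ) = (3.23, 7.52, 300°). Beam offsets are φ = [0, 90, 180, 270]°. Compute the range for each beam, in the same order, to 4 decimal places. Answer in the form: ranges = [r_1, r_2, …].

ranges = [3.5400, 2.0438, 1.7090, 2.5750]

beam 1: φ=0°, α=300°
  d=(0.5000,-0.8660)  start (3,7)  tX=1.5400 tY=0.6004  stride 1/|dx|=2.0000 1/|dy|=1.1547
    cross y-line → (3,6), t=0.6004
    cross x-line → (4,6), t=1.5400
    cross y-line → (4,5), t=1.7551
    cross y-line → (4,4), t=2.9098
    cross x-line → (5,4), t=3.5400 (wall)
  → r_1 = 3.5400
beam 2: φ=90°, α=30°
  d=(0.8660,0.5000)  start (3,7)  tX=0.8891 tY=0.9600  stride 1/|dx|=1.1547 1/|dy|=2.0000
    cross x-line → (4,7), t=0.8891
    cross y-line → (4,8), t=0.9600
    cross x-line → (5,8), t=2.0438 (wall)
  → r_2 = 2.0438
beam 3: φ=180°, α=120°
  d=(-0.5000,0.8660)  start (3,7)  tX=0.4600 tY=0.5543  stride 1/|dx|=2.0000 1/|dy|=1.1547
    cross x-line → (2,7), t=0.4600
    cross y-line → (2,8), t=0.5543
    cross y-line → (2,9), t=1.7090 (wall)
  → r_3 = 1.7090
beam 4: φ=270°, α=210°
  d=(-0.8660,-0.5000)  start (3,7)  tX=0.2656 tY=1.0400  stride 1/|dx|=1.1547 1/|dy|=2.0000
    cross x-line → (2,7), t=0.2656
    cross y-line → (2,6), t=1.0400
    cross x-line → (1,6), t=1.4203
    cross x-line → (0,6), t=2.5750 (wall)
  → r_4 = 2.5750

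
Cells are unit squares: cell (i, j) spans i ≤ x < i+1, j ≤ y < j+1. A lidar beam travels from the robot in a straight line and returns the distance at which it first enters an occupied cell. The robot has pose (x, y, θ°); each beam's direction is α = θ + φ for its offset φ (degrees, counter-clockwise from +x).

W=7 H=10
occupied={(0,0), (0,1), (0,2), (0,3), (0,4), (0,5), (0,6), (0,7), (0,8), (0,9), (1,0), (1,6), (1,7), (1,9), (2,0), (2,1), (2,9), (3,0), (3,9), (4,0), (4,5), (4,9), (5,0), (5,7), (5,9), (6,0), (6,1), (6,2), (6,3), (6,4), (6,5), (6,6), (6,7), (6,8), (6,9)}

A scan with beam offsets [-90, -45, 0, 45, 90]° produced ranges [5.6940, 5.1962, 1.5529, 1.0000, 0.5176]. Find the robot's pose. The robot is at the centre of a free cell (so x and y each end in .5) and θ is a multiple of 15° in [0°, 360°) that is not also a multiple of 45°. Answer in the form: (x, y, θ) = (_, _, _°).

Enumerate (i+0.5, j+0.5, θ) over the 35 free cells and 16 admissible headings. For each, cast all 5 beams and compare to the given ranges.
  (2.5, 7.5, 120°): beam 1 = 3.0000 ≠ 5.6940 ✗
  (2.5, 6.5, 60°): beam 1 = 1.7321 ≠ 5.6940 ✗
  (3.5, 7.5, 345°): beam 2 = 1.7321 ≠ 5.1962 ✗
  …
  (4.5, 1.5, 165°): r_1=5.6940, r_2=5.1962, r_3=1.5529, r_4=1.0000, r_5=0.5176 — all match ✓
Only this pose fits every beam.

(x, y, θ) = (4.5, 1.5, 165°)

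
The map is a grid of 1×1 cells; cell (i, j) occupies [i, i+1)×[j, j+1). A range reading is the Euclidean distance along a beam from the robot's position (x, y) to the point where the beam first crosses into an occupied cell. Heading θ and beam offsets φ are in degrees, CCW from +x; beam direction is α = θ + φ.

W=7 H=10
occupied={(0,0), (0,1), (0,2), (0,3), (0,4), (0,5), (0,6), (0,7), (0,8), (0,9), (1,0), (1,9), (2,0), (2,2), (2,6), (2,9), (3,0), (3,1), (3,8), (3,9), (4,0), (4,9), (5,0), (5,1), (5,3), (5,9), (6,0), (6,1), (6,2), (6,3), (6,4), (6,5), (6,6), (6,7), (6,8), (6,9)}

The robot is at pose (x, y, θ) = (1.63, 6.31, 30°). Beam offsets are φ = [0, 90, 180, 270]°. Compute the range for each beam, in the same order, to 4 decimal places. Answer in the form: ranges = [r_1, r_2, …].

beam 1: φ=0°, α=30°
  cosα=0.8660 sinα=0.5000 | (1,6) | tMaxX 0.4272 tMaxY 1.3800 | tΔX 1.1547 tΔY 2.0000
    t=0.4272 [x] (2,6) — stop
  → r_1 = 0.4272
beam 2: φ=90°, α=120°
  cosα=-0.5000 sinα=0.8660 | (1,6) | tMaxX 1.2600 tMaxY 0.7967 | tΔX 2.0000 tΔY 1.1547
    t=0.7967 [y] (1,7)
    t=1.2600 [x] (0,7) — stop
  → r_2 = 1.2600
beam 3: φ=180°, α=210°
  cosα=-0.8660 sinα=-0.5000 | (1,6) | tMaxX 0.7275 tMaxY 0.6200 | tΔX 1.1547 tΔY 2.0000
    t=0.6200 [y] (1,5)
    t=0.7275 [x] (0,5) — stop
  → r_3 = 0.7275
beam 4: φ=270°, α=300°
  cosα=0.5000 sinα=-0.8660 | (1,6) | tMaxX 0.7400 tMaxY 0.3580 | tΔX 2.0000 tΔY 1.1547
    t=0.3580 [y] (1,5)
    t=0.7400 [x] (2,5)
    t=1.5127 [y] (2,4)
    t=2.6674 [y] (2,3)
    t=2.7400 [x] (3,3)
    t=3.8221 [y] (3,2)
    t=4.7400 [x] (4,2)
    t=4.9768 [y] (4,1)
    t=6.1315 [y] (4,0) — stop
  → r_4 = 6.1315

ranges = [0.4272, 1.2600, 0.7275, 6.1315]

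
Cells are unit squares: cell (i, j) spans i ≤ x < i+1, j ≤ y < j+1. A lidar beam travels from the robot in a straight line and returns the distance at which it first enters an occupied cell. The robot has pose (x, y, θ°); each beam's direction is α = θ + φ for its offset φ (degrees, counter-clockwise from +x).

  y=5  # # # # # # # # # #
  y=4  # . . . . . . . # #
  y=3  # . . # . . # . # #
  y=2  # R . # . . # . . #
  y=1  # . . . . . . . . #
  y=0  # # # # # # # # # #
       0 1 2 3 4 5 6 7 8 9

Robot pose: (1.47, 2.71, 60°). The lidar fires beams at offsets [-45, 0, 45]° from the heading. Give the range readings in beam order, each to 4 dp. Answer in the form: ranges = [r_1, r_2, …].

ranges = [1.5840, 2.6443, 1.8159]

beam 1: φ=-45°, α=15°
  d=(0.9659,0.2588)  start (1,2)  tX=0.5487 tY=1.1205  stride 1/|dx|=1.0353 1/|dy|=3.8637
    cross x-line → (2,2), t=0.5487
    cross y-line → (2,3), t=1.1205
    cross x-line → (3,3), t=1.5840 (wall)
  → r_1 = 1.5840
beam 2: φ=0°, α=60°
  d=(0.5000,0.8660)  start (1,2)  tX=1.0600 tY=0.3349  stride 1/|dx|=2.0000 1/|dy|=1.1547
    cross y-line → (1,3), t=0.3349
    cross x-line → (2,3), t=1.0600
    cross y-line → (2,4), t=1.4896
    cross y-line → (2,5), t=2.6443 (wall)
  → r_2 = 2.6443
beam 3: φ=45°, α=105°
  d=(-0.2588,0.9659)  start (1,2)  tX=1.8159 tY=0.3002  stride 1/|dx|=3.8637 1/|dy|=1.0353
    cross y-line → (1,3), t=0.3002
    cross y-line → (1,4), t=1.3355
    cross x-line → (0,4), t=1.8159 (wall)
  → r_3 = 1.8159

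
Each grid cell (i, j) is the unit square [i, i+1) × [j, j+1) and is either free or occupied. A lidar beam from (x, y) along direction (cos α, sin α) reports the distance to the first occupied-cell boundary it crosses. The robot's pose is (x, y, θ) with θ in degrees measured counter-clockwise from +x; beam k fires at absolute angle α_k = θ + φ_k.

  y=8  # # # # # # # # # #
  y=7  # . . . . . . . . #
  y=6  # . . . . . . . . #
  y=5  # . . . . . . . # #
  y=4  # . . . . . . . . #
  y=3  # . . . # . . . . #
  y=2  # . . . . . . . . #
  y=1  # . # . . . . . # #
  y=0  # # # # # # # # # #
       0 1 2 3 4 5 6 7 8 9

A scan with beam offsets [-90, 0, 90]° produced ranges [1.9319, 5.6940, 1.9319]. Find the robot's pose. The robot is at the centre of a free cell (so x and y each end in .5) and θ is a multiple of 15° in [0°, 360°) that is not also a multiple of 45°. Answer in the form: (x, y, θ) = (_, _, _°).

(x, y, θ) = (6.5, 2.5, 75°)

The pose lattice has 52·16 = 832 candidates. Test each by forward raycasting.
  (5.5, 5.5, 255°): beam 1 = 4.6587 ≠ 1.9319 ✗
  (4.5, 1.5, 105°): beam 1 = 4.6587 ≠ 1.9319 ✗
  (5.5, 6.5, 150°): beam 1 = 1.7321 ≠ 1.9319 ✗
  …
  (6.5, 2.5, 75°): r_1=1.9319, r_2=5.6940, r_3=1.9319 — all match ✓
Only this pose fits every beam.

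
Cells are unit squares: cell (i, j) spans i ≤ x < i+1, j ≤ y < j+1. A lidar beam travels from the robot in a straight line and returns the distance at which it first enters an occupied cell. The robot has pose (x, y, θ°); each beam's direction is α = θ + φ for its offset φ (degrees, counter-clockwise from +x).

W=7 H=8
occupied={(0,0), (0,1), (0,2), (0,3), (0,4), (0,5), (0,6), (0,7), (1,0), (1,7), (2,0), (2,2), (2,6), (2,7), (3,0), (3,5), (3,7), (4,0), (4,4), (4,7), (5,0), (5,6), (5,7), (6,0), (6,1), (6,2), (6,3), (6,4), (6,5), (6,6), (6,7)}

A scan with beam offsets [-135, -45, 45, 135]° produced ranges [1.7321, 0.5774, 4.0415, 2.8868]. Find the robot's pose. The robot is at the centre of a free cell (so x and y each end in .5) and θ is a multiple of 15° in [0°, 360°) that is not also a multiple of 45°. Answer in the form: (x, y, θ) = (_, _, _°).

(x, y, θ) = (4.5, 3.5, 105°)

Enumerate (i+0.5, j+0.5, θ) over the 25 free cells and 16 admissible headings. For each, cast all 4 beams and compare to the given ranges.
  (3.5, 3.5, 195°): beam 1 = 1.0000 ≠ 1.7321 ✗
  (2.5, 1.5, 300°): beam 1 = 1.5529 ≠ 1.7321 ✗
  (5.5, 1.5, 150°): beam 1 = 0.5176 ≠ 1.7321 ✗
  (3.5, 1.5, 120°): beam 1 = 1.9319 ≠ 1.7321 ✗
  …
  (4.5, 3.5, 105°): r_1=1.7321, r_2=0.5774, r_3=4.0415, r_4=2.8868 — all match ✓
Only this pose fits every beam.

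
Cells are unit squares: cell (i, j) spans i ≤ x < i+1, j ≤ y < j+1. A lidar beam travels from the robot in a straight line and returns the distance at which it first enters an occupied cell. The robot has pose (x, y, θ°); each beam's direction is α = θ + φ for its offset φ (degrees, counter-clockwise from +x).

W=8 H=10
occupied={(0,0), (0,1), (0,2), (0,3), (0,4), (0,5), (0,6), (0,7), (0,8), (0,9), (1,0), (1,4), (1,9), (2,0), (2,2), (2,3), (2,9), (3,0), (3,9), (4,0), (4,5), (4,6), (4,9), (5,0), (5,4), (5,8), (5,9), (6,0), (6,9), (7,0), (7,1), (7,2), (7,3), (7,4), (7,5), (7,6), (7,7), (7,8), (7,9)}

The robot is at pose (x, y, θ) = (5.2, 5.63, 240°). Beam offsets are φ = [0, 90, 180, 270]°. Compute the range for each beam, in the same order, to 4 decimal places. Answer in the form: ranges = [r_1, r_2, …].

ranges = [0.4000, 2.0785, 3.6000, 0.2309]

beam 1: φ=0°, α=240°
  direction (-0.5000, -0.8660); cell (5,5); t to first gridline: x 0.4000, y 0.7275 (then +2.0000 / +1.1547)
    (4,5) via x @ 0.4000  # hit
  → r_1 = 0.4000
beam 2: φ=90°, α=330°
  direction (0.8660, -0.5000); cell (5,5); t to first gridline: x 0.9238, y 1.2600 (then +1.1547 / +2.0000)
    (6,5) via x @ 0.9238
    (6,4) via y @ 1.2600
    (7,4) via x @ 2.0785  # hit
  → r_2 = 2.0785
beam 3: φ=180°, α=60°
  direction (0.5000, 0.8660); cell (5,5); t to first gridline: x 1.6000, y 0.4272 (then +2.0000 / +1.1547)
    (5,6) via y @ 0.4272
    (5,7) via y @ 1.5819
    (6,7) via x @ 1.6000
    (6,8) via y @ 2.7366
    (7,8) via x @ 3.6000  # hit
  → r_3 = 3.6000
beam 4: φ=270°, α=150°
  direction (-0.8660, 0.5000); cell (5,5); t to first gridline: x 0.2309, y 0.7400 (then +1.1547 / +2.0000)
    (4,5) via x @ 0.2309  # hit
  → r_4 = 0.2309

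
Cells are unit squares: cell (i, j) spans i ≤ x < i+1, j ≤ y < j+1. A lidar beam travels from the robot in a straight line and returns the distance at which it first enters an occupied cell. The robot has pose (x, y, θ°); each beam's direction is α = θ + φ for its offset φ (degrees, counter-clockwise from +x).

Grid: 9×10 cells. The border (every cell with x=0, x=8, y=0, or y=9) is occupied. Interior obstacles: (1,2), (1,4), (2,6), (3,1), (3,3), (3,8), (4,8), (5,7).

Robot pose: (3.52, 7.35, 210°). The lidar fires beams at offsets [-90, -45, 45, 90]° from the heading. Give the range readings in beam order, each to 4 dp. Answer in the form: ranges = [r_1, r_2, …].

beam 1: φ=-90°, α=120°
  dir = (cos 120°, sin 120°) = (-0.5000, 0.8660); from cell (3,7)
  next x-line at t=1.0400, next y-line at t=0.7506; Δt_x=2.0000, Δt_y=1.1547
    y: enter (3,8) at t=0.7506 ← occupied
  → r_1 = 0.7506
beam 2: φ=-45°, α=165°
  dir = (cos 165°, sin 165°) = (-0.9659, 0.2588); from cell (3,7)
  next x-line at t=0.5383, next y-line at t=2.5114; Δt_x=1.0353, Δt_y=3.8637
    x: enter (2,7) at t=0.5383
    x: enter (1,7) at t=1.5736
    y: enter (1,8) at t=2.5114
    x: enter (0,8) at t=2.6089 ← occupied
  → r_2 = 2.6089
beam 3: φ=45°, α=255°
  dir = (cos 255°, sin 255°) = (-0.2588, -0.9659); from cell (3,7)
  next x-line at t=2.0091, next y-line at t=0.3623; Δt_x=3.8637, Δt_y=1.0353
    y: enter (3,6) at t=0.3623
    y: enter (3,5) at t=1.3976
    x: enter (2,5) at t=2.0091
    y: enter (2,4) at t=2.4329
    y: enter (2,3) at t=3.4682
    y: enter (2,2) at t=4.5035
    y: enter (2,1) at t=5.5387
    x: enter (1,1) at t=5.8728
    y: enter (1,0) at t=6.5740 ← occupied
  → r_3 = 6.5740
beam 4: φ=90°, α=300°
  dir = (cos 300°, sin 300°) = (0.5000, -0.8660); from cell (3,7)
  next x-line at t=0.9600, next y-line at t=0.4041; Δt_x=2.0000, Δt_y=1.1547
    y: enter (3,6) at t=0.4041
    x: enter (4,6) at t=0.9600
    y: enter (4,5) at t=1.5588
    y: enter (4,4) at t=2.7135
    x: enter (5,4) at t=2.9600
    y: enter (5,3) at t=3.8682
    x: enter (6,3) at t=4.9600
    y: enter (6,2) at t=5.0229
    y: enter (6,1) at t=6.1776
    x: enter (7,1) at t=6.9600
    y: enter (7,0) at t=7.3323 ← occupied
  → r_4 = 7.3323

ranges = [0.7506, 2.6089, 6.5740, 7.3323]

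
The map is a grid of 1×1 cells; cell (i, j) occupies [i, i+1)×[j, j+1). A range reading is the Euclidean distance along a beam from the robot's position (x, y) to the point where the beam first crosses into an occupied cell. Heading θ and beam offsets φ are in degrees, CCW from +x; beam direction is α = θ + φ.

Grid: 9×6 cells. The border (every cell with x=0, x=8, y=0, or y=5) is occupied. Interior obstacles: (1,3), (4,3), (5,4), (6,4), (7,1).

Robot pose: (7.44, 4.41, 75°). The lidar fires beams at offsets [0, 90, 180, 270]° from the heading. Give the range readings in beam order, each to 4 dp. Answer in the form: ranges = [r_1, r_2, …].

ranges = [0.6108, 0.4555, 3.5303, 0.5798]

beam 1: φ=0°, α=75°
  dir = (cos 75°, sin 75°) = (0.2588, 0.9659); from cell (7,4)
  next x-line at t=2.1637, next y-line at t=0.6108; Δt_x=3.8637, Δt_y=1.0353
    y: enter (7,5) at t=0.6108 ← occupied
  → r_1 = 0.6108
beam 2: φ=90°, α=165°
  dir = (cos 165°, sin 165°) = (-0.9659, 0.2588); from cell (7,4)
  next x-line at t=0.4555, next y-line at t=2.2796; Δt_x=1.0353, Δt_y=3.8637
    x: enter (6,4) at t=0.4555 ← occupied
  → r_2 = 0.4555
beam 3: φ=180°, α=255°
  dir = (cos 255°, sin 255°) = (-0.2588, -0.9659); from cell (7,4)
  next x-line at t=1.7000, next y-line at t=0.4245; Δt_x=3.8637, Δt_y=1.0353
    y: enter (7,3) at t=0.4245
    y: enter (7,2) at t=1.4597
    x: enter (6,2) at t=1.7000
    y: enter (6,1) at t=2.4950
    y: enter (6,0) at t=3.5303 ← occupied
  → r_3 = 3.5303
beam 4: φ=270°, α=345°
  dir = (cos 345°, sin 345°) = (0.9659, -0.2588); from cell (7,4)
  next x-line at t=0.5798, next y-line at t=1.5841; Δt_x=1.0353, Δt_y=3.8637
    x: enter (8,4) at t=0.5798 ← occupied
  → r_4 = 0.5798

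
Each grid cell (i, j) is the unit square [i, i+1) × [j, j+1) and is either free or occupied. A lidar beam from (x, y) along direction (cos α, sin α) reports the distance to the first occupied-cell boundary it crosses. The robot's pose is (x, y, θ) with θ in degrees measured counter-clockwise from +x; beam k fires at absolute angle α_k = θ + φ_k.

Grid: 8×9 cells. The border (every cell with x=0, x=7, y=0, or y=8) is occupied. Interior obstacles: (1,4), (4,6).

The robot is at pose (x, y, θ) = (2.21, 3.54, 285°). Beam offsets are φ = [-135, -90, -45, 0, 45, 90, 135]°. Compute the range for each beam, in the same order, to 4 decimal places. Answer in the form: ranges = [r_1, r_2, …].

ranges = [0.9200, 1.2527, 2.4200, 2.6296, 5.0800, 4.9590, 3.5800]

beam 1: φ=-135°, α=150°
  direction (-0.8660, 0.5000); cell (2,3); t to first gridline: x 0.2425, y 0.9200 (then +1.1547 / +2.0000)
    (1,3) via x @ 0.2425
    (1,4) via y @ 0.9200  # hit
  → r_1 = 0.9200
beam 2: φ=-90°, α=195°
  direction (-0.9659, -0.2588); cell (2,3); t to first gridline: x 0.2174, y 2.0864 (then +1.0353 / +3.8637)
    (1,3) via x @ 0.2174
    (0,3) via x @ 1.2527  # hit
  → r_2 = 1.2527
beam 3: φ=-45°, α=240°
  direction (-0.5000, -0.8660); cell (2,3); t to first gridline: x 0.4200, y 0.6235 (then +2.0000 / +1.1547)
    (1,3) via x @ 0.4200
    (1,2) via y @ 0.6235
    (1,1) via y @ 1.7782
    (0,1) via x @ 2.4200  # hit
  → r_3 = 2.4200
beam 4: φ=0°, α=285°
  direction (0.2588, -0.9659); cell (2,3); t to first gridline: x 3.0523, y 0.5590 (then +3.8637 / +1.0353)
    (2,2) via y @ 0.5590
    (2,1) via y @ 1.5943
    (2,0) via y @ 2.6296  # hit
  → r_4 = 2.6296
beam 5: φ=45°, α=330°
  direction (0.8660, -0.5000); cell (2,3); t to first gridline: x 0.9122, y 1.0800 (then +1.1547 / +2.0000)
    (3,3) via x @ 0.9122
    (3,2) via y @ 1.0800
    (4,2) via x @ 2.0669
    (4,1) via y @ 3.0800
    (5,1) via x @ 3.2216
    (6,1) via x @ 4.3763
    (6,0) via y @ 5.0800  # hit
  → r_5 = 5.0800
beam 6: φ=90°, α=15°
  direction (0.9659, 0.2588); cell (2,3); t to first gridline: x 0.8179, y 1.7773 (then +1.0353 / +3.8637)
    (3,3) via x @ 0.8179
    (3,4) via y @ 1.7773
    (4,4) via x @ 1.8531
    (5,4) via x @ 2.8884
    (6,4) via x @ 3.9237
    (7,4) via x @ 4.9590  # hit
  → r_6 = 4.9590
beam 7: φ=135°, α=60°
  direction (0.5000, 0.8660); cell (2,3); t to first gridline: x 1.5800, y 0.5312 (then +2.0000 / +1.1547)
    (2,4) via y @ 0.5312
    (3,4) via x @ 1.5800
    (3,5) via y @ 1.6859
    (3,6) via y @ 2.8406
    (4,6) via x @ 3.5800  # hit
  → r_7 = 3.5800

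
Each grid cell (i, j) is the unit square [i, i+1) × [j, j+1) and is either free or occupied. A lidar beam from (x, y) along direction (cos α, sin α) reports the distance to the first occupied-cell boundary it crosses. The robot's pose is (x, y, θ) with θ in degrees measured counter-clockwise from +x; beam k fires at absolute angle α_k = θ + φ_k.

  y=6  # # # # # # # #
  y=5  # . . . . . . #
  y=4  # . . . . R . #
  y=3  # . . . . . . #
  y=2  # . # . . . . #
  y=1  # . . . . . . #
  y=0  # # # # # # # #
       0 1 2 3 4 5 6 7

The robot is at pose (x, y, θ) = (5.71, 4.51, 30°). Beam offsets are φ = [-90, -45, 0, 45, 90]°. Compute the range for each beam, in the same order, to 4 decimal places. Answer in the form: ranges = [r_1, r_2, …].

beam 1: φ=-90°, α=300°
  d=(0.5000,-0.8660)  start (5,4)  tX=0.5800 tY=0.5889  stride 1/|dx|=2.0000 1/|dy|=1.1547
    cross x-line → (6,4), t=0.5800
    cross y-line → (6,3), t=0.5889
    cross y-line → (6,2), t=1.7436
    cross x-line → (7,2), t=2.5800 (wall)
  → r_1 = 2.5800
beam 2: φ=-45°, α=345°
  d=(0.9659,-0.2588)  start (5,4)  tX=0.3002 tY=1.9705  stride 1/|dx|=1.0353 1/|dy|=3.8637
    cross x-line → (6,4), t=0.3002
    cross x-line → (7,4), t=1.3355 (wall)
  → r_2 = 1.3355
beam 3: φ=0°, α=30°
  d=(0.8660,0.5000)  start (5,4)  tX=0.3349 tY=0.9800  stride 1/|dx|=1.1547 1/|dy|=2.0000
    cross x-line → (6,4), t=0.3349
    cross y-line → (6,5), t=0.9800
    cross x-line → (7,5), t=1.4896 (wall)
  → r_3 = 1.4896
beam 4: φ=45°, α=75°
  d=(0.2588,0.9659)  start (5,4)  tX=1.1205 tY=0.5073  stride 1/|dx|=3.8637 1/|dy|=1.0353
    cross y-line → (5,5), t=0.5073
    cross x-line → (6,5), t=1.1205
    cross y-line → (6,6), t=1.5426 (wall)
  → r_4 = 1.5426
beam 5: φ=90°, α=120°
  d=(-0.5000,0.8660)  start (5,4)  tX=1.4200 tY=0.5658  stride 1/|dx|=2.0000 1/|dy|=1.1547
    cross y-line → (5,5), t=0.5658
    cross x-line → (4,5), t=1.4200
    cross y-line → (4,6), t=1.7205 (wall)
  → r_5 = 1.7205

ranges = [2.5800, 1.3355, 1.4896, 1.5426, 1.7205]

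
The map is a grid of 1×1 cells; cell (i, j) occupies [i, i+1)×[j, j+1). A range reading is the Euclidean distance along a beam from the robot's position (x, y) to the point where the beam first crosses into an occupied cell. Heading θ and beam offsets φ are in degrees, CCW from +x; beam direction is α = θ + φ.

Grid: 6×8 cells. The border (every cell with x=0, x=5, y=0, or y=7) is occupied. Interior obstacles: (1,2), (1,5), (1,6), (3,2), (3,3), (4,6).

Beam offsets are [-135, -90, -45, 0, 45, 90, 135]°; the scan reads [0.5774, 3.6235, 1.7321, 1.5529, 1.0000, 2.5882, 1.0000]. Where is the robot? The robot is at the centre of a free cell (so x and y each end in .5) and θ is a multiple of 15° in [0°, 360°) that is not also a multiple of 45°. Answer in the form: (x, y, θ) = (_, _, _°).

Enumerate (i+0.5, j+0.5, θ) over the 18 free cells and 16 admissible headings. For each, cast all 7 beams and compare to the given ranges.
  (4.5, 1.5, 15°): beam 2 = 0.5176 ≠ 3.6235 ✗
  (1.5, 4.5, 150°): beam 1 = 3.6235 ≠ 0.5774 ✗
  (3.5, 6.5, 195°): beam 2 = 0.5176 ≠ 3.6235 ✗
  (2.5, 3.5, 255°): beam 1 = 1.7321 ≠ 0.5774 ✗
  …
  (2.5, 3.5, 165°): r_1=0.5774, r_2=3.6235, r_3=1.7321, r_4=1.5529, r_5=1.0000, r_6=2.5882, r_7=1.0000 — all match ✓
Only this pose fits every beam.

(x, y, θ) = (2.5, 3.5, 165°)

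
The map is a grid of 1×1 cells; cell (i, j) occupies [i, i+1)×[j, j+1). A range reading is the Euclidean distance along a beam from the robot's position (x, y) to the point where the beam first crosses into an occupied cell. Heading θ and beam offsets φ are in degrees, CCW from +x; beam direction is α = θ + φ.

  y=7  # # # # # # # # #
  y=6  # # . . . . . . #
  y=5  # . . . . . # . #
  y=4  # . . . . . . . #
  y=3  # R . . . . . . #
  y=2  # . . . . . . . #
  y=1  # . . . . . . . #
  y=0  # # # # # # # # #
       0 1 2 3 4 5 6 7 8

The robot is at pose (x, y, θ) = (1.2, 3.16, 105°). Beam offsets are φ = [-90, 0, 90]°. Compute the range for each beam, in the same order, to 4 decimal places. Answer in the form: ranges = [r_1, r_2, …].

beam 1: φ=-90°, α=15°
  direction (0.9659, 0.2588); cell (1,3); t to first gridline: x 0.8282, y 3.2455 (then +1.0353 / +3.8637)
    (2,3) via x @ 0.8282
    (3,3) via x @ 1.8635
    (4,3) via x @ 2.8988
    (4,4) via y @ 3.2455
    (5,4) via x @ 3.9340
    (6,4) via x @ 4.9693
    (7,4) via x @ 6.0046
    (8,4) via x @ 7.0399  # hit
  → r_1 = 7.0399
beam 2: φ=0°, α=105°
  direction (-0.2588, 0.9659); cell (1,3); t to first gridline: x 0.7727, y 0.8696 (then +3.8637 / +1.0353)
    (0,3) via x @ 0.7727  # hit
  → r_2 = 0.7727
beam 3: φ=90°, α=195°
  direction (-0.9659, -0.2588); cell (1,3); t to first gridline: x 0.2071, y 0.6182 (then +1.0353 / +3.8637)
    (0,3) via x @ 0.2071  # hit
  → r_3 = 0.2071

ranges = [7.0399, 0.7727, 0.2071]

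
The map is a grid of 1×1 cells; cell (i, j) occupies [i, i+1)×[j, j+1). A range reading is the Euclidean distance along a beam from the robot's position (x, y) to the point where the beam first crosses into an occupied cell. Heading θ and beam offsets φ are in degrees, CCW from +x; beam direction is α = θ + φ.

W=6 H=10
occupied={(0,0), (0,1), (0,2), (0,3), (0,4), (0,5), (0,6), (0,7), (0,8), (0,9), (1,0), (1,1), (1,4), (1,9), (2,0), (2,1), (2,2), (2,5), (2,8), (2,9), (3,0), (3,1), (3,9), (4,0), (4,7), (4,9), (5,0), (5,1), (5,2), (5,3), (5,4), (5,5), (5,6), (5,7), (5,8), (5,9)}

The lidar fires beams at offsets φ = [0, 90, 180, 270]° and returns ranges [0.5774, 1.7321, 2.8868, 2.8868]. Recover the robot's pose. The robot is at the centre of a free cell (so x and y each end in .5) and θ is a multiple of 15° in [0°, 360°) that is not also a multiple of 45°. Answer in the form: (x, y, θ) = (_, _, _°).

The pose lattice has 24·16 = 384 candidates. Test each by forward raycasting.
  (1.5, 5.5, 330°): beam 2 = 2.8868 ≠ 1.7321 ✗
  (4.5, 5.5, 195°): beam 1 = 1.5529 ≠ 0.5774 ✗
  (4.5, 2.5, 240°): beam 1 = 1.0000 ≠ 0.5774 ✗
  (1.5, 3.5, 75°): beam 1 = 0.5176 ≠ 0.5774 ✗
  …
  (2.5, 7.5, 60°): r_1=0.5774, r_2=1.7321, r_3=2.8868, r_4=2.8868 — all match ✓
Only this pose fits every beam.

(x, y, θ) = (2.5, 7.5, 60°)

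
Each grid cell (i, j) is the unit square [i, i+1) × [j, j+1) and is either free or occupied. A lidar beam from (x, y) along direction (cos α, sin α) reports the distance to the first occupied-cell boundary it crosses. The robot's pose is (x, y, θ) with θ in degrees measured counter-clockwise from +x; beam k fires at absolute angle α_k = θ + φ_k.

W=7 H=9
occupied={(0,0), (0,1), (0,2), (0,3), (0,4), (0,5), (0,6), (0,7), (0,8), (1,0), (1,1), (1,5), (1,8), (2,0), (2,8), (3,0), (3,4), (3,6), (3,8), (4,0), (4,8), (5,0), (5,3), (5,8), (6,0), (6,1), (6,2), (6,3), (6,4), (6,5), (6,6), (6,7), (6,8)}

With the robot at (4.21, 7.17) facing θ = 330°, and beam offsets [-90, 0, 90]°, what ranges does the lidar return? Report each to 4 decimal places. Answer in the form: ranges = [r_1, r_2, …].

ranges = [0.4200, 2.0669, 0.9584]

beam 1: φ=-90°, α=240°
  dir = (cos 240°, sin 240°) = (-0.5000, -0.8660); from cell (4,7)
  next x-line at t=0.4200, next y-line at t=0.1963; Δt_x=2.0000, Δt_y=1.1547
    y: enter (4,6) at t=0.1963
    x: enter (3,6) at t=0.4200 ← occupied
  → r_1 = 0.4200
beam 2: φ=0°, α=330°
  dir = (cos 330°, sin 330°) = (0.8660, -0.5000); from cell (4,7)
  next x-line at t=0.9122, next y-line at t=0.3400; Δt_x=1.1547, Δt_y=2.0000
    y: enter (4,6) at t=0.3400
    x: enter (5,6) at t=0.9122
    x: enter (6,6) at t=2.0669 ← occupied
  → r_2 = 2.0669
beam 3: φ=90°, α=60°
  dir = (cos 60°, sin 60°) = (0.5000, 0.8660); from cell (4,7)
  next x-line at t=1.5800, next y-line at t=0.9584; Δt_x=2.0000, Δt_y=1.1547
    y: enter (4,8) at t=0.9584 ← occupied
  → r_3 = 0.9584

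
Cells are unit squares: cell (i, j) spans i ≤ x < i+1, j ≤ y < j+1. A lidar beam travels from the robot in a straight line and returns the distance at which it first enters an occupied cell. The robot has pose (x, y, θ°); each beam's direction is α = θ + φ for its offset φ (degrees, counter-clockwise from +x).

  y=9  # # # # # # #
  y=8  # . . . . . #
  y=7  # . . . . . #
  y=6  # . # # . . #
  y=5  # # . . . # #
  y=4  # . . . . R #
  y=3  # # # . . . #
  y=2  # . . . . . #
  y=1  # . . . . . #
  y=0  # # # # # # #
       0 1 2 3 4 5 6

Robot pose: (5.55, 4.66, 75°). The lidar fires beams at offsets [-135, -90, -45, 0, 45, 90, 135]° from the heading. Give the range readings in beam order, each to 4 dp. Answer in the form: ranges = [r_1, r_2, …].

beam 1: φ=-135°, α=300°
  d=(0.5000,-0.8660)  start (5,4)  tX=0.9000 tY=0.7621  stride 1/|dx|=2.0000 1/|dy|=1.1547
    cross y-line → (5,3), t=0.7621
    cross x-line → (6,3), t=0.9000 (wall)
  → r_1 = 0.9000
beam 2: φ=-90°, α=345°
  d=(0.9659,-0.2588)  start (5,4)  tX=0.4659 tY=2.5500  stride 1/|dx|=1.0353 1/|dy|=3.8637
    cross x-line → (6,4), t=0.4659 (wall)
  → r_2 = 0.4659
beam 3: φ=-45°, α=30°
  d=(0.8660,0.5000)  start (5,4)  tX=0.5196 tY=0.6800  stride 1/|dx|=1.1547 1/|dy|=2.0000
    cross x-line → (6,4), t=0.5196 (wall)
  → r_3 = 0.5196
beam 4: φ=0°, α=75°
  d=(0.2588,0.9659)  start (5,4)  tX=1.7387 tY=0.3520  stride 1/|dx|=3.8637 1/|dy|=1.0353
    cross y-line → (5,5), t=0.3520 (wall)
  → r_4 = 0.3520
beam 5: φ=45°, α=120°
  d=(-0.5000,0.8660)  start (5,4)  tX=1.1000 tY=0.3926  stride 1/|dx|=2.0000 1/|dy|=1.1547
    cross y-line → (5,5), t=0.3926 (wall)
  → r_5 = 0.3926
beam 6: φ=90°, α=165°
  d=(-0.9659,0.2588)  start (5,4)  tX=0.5694 tY=1.3137  stride 1/|dx|=1.0353 1/|dy|=3.8637
    cross x-line → (4,4), t=0.5694
    cross y-line → (4,5), t=1.3137
    cross x-line → (3,5), t=1.6047
    cross x-line → (2,5), t=2.6400
    cross x-line → (1,5), t=3.6752 (wall)
  → r_6 = 3.6752
beam 7: φ=135°, α=210°
  d=(-0.8660,-0.5000)  start (5,4)  tX=0.6351 tY=1.3200  stride 1/|dx|=1.1547 1/|dy|=2.0000
    cross x-line → (4,4), t=0.6351
    cross y-line → (4,3), t=1.3200
    cross x-line → (3,3), t=1.7898
    cross x-line → (2,3), t=2.9445 (wall)
  → r_7 = 2.9445

ranges = [0.9000, 0.4659, 0.5196, 0.3520, 0.3926, 3.6752, 2.9445]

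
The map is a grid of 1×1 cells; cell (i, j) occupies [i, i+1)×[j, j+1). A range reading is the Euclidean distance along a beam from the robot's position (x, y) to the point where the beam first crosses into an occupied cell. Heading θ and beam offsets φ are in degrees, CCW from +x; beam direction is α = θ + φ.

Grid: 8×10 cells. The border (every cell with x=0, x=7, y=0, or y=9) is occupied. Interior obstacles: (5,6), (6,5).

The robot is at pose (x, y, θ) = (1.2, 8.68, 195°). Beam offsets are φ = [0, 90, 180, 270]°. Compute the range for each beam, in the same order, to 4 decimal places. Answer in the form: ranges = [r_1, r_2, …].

beam 1: φ=0°, α=195°
  cosα=-0.9659 sinα=-0.2588 | (1,8) | tMaxX 0.2071 tMaxY 2.6273 | tΔX 1.0353 tΔY 3.8637
    t=0.2071 [x] (0,8) — stop
  → r_1 = 0.2071
beam 2: φ=90°, α=285°
  cosα=0.2588 sinα=-0.9659 | (1,8) | tMaxX 3.0910 tMaxY 0.7040 | tΔX 3.8637 tΔY 1.0353
    t=0.7040 [y] (1,7)
    t=1.7393 [y] (1,6)
    t=2.7745 [y] (1,5)
    t=3.0910 [x] (2,5)
    t=3.8098 [y] (2,4)
    t=4.8451 [y] (2,3)
    t=5.8804 [y] (2,2)
    t=6.9156 [y] (2,1)
    t=6.9547 [x] (3,1)
    t=7.9509 [y] (3,0) — stop
  → r_2 = 7.9509
beam 3: φ=180°, α=15°
  cosα=0.9659 sinα=0.2588 | (1,8) | tMaxX 0.8282 tMaxY 1.2364 | tΔX 1.0353 tΔY 3.8637
    t=0.8282 [x] (2,8)
    t=1.2364 [y] (2,9) — stop
  → r_3 = 1.2364
beam 4: φ=270°, α=105°
  cosα=-0.2588 sinα=0.9659 | (1,8) | tMaxX 0.7727 tMaxY 0.3313 | tΔX 3.8637 tΔY 1.0353
    t=0.3313 [y] (1,9) — stop
  → r_4 = 0.3313

ranges = [0.2071, 7.9509, 1.2364, 0.3313]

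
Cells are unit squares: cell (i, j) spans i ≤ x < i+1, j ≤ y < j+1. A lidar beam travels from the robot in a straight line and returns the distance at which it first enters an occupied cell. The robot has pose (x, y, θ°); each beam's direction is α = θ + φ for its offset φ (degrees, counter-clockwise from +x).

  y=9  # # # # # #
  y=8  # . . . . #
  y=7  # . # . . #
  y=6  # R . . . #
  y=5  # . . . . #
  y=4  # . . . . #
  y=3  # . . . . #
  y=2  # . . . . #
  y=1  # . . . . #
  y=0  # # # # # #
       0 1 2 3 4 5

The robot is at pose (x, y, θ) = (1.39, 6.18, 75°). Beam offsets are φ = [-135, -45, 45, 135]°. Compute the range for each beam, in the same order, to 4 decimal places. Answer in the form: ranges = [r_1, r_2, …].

ranges = [5.9813, 1.6400, 0.7800, 0.4503]

beam 1: φ=-135°, α=300°
  d=(0.5000,-0.8660)  start (1,6)  tX=1.2200 tY=0.2078  stride 1/|dx|=2.0000 1/|dy|=1.1547
    cross y-line → (1,5), t=0.2078
    cross x-line → (2,5), t=1.2200
    cross y-line → (2,4), t=1.3625
    cross y-line → (2,3), t=2.5172
    cross x-line → (3,3), t=3.2200
    cross y-line → (3,2), t=3.6719
    cross y-line → (3,1), t=4.8266
    cross x-line → (4,1), t=5.2200
    cross y-line → (4,0), t=5.9813 (wall)
  → r_1 = 5.9813
beam 2: φ=-45°, α=30°
  d=(0.8660,0.5000)  start (1,6)  tX=0.7044 tY=1.6400  stride 1/|dx|=1.1547 1/|dy|=2.0000
    cross x-line → (2,6), t=0.7044
    cross y-line → (2,7), t=1.6400 (wall)
  → r_2 = 1.6400
beam 3: φ=45°, α=120°
  d=(-0.5000,0.8660)  start (1,6)  tX=0.7800 tY=0.9469  stride 1/|dx|=2.0000 1/|dy|=1.1547
    cross x-line → (0,6), t=0.7800 (wall)
  → r_3 = 0.7800
beam 4: φ=135°, α=210°
  d=(-0.8660,-0.5000)  start (1,6)  tX=0.4503 tY=0.3600  stride 1/|dx|=1.1547 1/|dy|=2.0000
    cross y-line → (1,5), t=0.3600
    cross x-line → (0,5), t=0.4503 (wall)
  → r_4 = 0.4503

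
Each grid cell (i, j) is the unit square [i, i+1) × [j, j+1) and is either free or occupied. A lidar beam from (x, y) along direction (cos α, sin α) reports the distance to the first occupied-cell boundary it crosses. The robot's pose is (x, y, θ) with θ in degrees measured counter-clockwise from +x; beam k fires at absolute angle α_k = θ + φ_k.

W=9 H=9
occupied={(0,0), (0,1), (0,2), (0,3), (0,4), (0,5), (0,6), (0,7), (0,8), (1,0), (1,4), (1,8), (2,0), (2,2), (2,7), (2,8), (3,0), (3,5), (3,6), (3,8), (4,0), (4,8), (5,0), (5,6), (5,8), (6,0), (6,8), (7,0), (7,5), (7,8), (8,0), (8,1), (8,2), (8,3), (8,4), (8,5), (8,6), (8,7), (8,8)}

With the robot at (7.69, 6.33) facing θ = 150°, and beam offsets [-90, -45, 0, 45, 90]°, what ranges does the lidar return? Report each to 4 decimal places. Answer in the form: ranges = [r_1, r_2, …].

beam 1: φ=-90°, α=60°
  cosα=0.5000 sinα=0.8660 | (7,6) | tMaxX 0.6200 tMaxY 0.7736 | tΔX 2.0000 tΔY 1.1547
    t=0.6200 [x] (8,6) — stop
  → r_1 = 0.6200
beam 2: φ=-45°, α=105°
  cosα=-0.2588 sinα=0.9659 | (7,6) | tMaxX 2.6660 tMaxY 0.6936 | tΔX 3.8637 tΔY 1.0353
    t=0.6936 [y] (7,7)
    t=1.7289 [y] (7,8) — stop
  → r_2 = 1.7289
beam 3: φ=0°, α=150°
  cosα=-0.8660 sinα=0.5000 | (7,6) | tMaxX 0.7967 tMaxY 1.3400 | tΔX 1.1547 tΔY 2.0000
    t=0.7967 [x] (6,6)
    t=1.3400 [y] (6,7)
    t=1.9514 [x] (5,7)
    t=3.1061 [x] (4,7)
    t=3.3400 [y] (4,8) — stop
  → r_3 = 3.3400
beam 4: φ=45°, α=195°
  cosα=-0.9659 sinα=-0.2588 | (7,6) | tMaxX 0.7143 tMaxY 1.2750 | tΔX 1.0353 tΔY 3.8637
    t=0.7143 [x] (6,6)
    t=1.2750 [y] (6,5)
    t=1.7496 [x] (5,5)
    t=2.7849 [x] (4,5)
    t=3.8202 [x] (3,5) — stop
  → r_4 = 3.8202
beam 5: φ=90°, α=240°
  cosα=-0.5000 sinα=-0.8660 | (7,6) | tMaxX 1.3800 tMaxY 0.3811 | tΔX 2.0000 tΔY 1.1547
    t=0.3811 [y] (7,5) — stop
  → r_5 = 0.3811

ranges = [0.6200, 1.7289, 3.3400, 3.8202, 0.3811]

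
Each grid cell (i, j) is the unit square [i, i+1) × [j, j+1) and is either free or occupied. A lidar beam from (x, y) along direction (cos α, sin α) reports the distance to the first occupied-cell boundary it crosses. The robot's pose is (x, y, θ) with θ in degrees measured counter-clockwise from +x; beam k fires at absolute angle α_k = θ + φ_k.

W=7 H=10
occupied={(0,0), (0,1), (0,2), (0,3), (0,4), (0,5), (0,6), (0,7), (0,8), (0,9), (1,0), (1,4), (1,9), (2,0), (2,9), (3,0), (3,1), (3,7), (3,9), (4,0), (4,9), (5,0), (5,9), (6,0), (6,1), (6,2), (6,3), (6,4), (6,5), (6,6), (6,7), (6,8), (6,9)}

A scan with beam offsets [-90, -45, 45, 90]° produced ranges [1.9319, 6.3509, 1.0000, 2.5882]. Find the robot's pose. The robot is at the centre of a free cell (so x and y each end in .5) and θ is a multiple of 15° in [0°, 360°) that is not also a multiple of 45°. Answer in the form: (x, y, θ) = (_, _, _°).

(x, y, θ) = (2.5, 6.5, 345°)

Enumerate (i+0.5, j+0.5, θ) over the 37 free cells and 16 admissible headings. For each, cast all 4 beams and compare to the given ranges.
  (3.5, 3.5, 105°): beam 1 = 2.5882 ≠ 1.9319 ✗
  (5.5, 6.5, 165°): beam 2 = 2.8868 ≠ 6.3509 ✗
  (2.5, 6.5, 75°): beam 1 = 3.6235 ≠ 1.9319 ✗
  (5.5, 5.5, 195°): beam 1 = 3.6235 ≠ 1.9319 ✗
  …
  (2.5, 6.5, 345°): r_1=1.9319, r_2=6.3509, r_3=1.0000, r_4=2.5882 — all match ✓
Only this pose fits every beam.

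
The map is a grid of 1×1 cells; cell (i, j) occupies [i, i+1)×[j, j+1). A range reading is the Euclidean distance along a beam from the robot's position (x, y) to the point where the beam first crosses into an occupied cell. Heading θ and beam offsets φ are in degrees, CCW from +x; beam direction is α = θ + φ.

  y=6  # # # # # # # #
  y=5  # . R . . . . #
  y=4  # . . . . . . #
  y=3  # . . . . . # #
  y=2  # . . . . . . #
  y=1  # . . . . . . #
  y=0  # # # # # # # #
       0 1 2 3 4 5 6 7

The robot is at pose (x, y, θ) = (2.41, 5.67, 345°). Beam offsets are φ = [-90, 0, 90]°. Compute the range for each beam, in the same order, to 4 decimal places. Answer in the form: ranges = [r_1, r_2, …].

ranges = [4.8347, 4.7519, 0.3416]

beam 1: φ=-90°, α=255°
  cosα=-0.2588 sinα=-0.9659 | (2,5) | tMaxX 1.5841 tMaxY 0.6936 | tΔX 3.8637 tΔY 1.0353
    t=0.6936 [y] (2,4)
    t=1.5841 [x] (1,4)
    t=1.7289 [y] (1,3)
    t=2.7642 [y] (1,2)
    t=3.7995 [y] (1,1)
    t=4.8347 [y] (1,0) — stop
  → r_1 = 4.8347
beam 2: φ=0°, α=345°
  cosα=0.9659 sinα=-0.2588 | (2,5) | tMaxX 0.6108 tMaxY 2.5887 | tΔX 1.0353 tΔY 3.8637
    t=0.6108 [x] (3,5)
    t=1.6461 [x] (4,5)
    t=2.5887 [y] (4,4)
    t=2.6814 [x] (5,4)
    t=3.7166 [x] (6,4)
    t=4.7519 [x] (7,4) — stop
  → r_2 = 4.7519
beam 3: φ=90°, α=75°
  cosα=0.2588 sinα=0.9659 | (2,5) | tMaxX 2.2796 tMaxY 0.3416 | tΔX 3.8637 tΔY 1.0353
    t=0.3416 [y] (2,6) — stop
  → r_3 = 0.3416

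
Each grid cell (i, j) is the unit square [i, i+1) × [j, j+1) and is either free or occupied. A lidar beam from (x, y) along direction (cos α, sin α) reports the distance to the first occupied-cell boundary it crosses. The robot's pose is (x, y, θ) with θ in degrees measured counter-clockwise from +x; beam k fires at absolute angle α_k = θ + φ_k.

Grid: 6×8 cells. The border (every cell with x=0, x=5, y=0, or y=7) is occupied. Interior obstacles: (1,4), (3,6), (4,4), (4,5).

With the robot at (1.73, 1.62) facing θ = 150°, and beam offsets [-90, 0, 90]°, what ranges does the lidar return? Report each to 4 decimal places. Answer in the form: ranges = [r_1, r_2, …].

ranges = [4.5400, 0.8429, 0.7159]

beam 1: φ=-90°, α=60°
  cosα=0.5000 sinα=0.8660 | (1,1) | tMaxX 0.5400 tMaxY 0.4388 | tΔX 2.0000 tΔY 1.1547
    t=0.4388 [y] (1,2)
    t=0.5400 [x] (2,2)
    t=1.5935 [y] (2,3)
    t=2.5400 [x] (3,3)
    t=2.7482 [y] (3,4)
    t=3.9029 [y] (3,5)
    t=4.5400 [x] (4,5) — stop
  → r_1 = 4.5400
beam 2: φ=0°, α=150°
  cosα=-0.8660 sinα=0.5000 | (1,1) | tMaxX 0.8429 tMaxY 0.7600 | tΔX 1.1547 tΔY 2.0000
    t=0.7600 [y] (1,2)
    t=0.8429 [x] (0,2) — stop
  → r_2 = 0.8429
beam 3: φ=90°, α=240°
  cosα=-0.5000 sinα=-0.8660 | (1,1) | tMaxX 1.4600 tMaxY 0.7159 | tΔX 2.0000 tΔY 1.1547
    t=0.7159 [y] (1,0) — stop
  → r_3 = 0.7159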